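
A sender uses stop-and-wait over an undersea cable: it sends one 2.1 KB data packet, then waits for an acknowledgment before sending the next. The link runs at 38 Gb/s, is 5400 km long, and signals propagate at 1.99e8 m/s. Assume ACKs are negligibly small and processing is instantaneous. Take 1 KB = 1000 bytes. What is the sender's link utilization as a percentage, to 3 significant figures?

0.000815 %

t_tx = L/R = 16800/38000000000 = 4.42105e-07 s.
t_prop = 5400000/199000000 = 0.0271357 s; RTT = 0.0542714 s.
Cycle = t_tx + RTT = 0.0542718 s.
Utilization = t_tx / cycle = 4.42105e-07/0.0542718 = 0.000815 %.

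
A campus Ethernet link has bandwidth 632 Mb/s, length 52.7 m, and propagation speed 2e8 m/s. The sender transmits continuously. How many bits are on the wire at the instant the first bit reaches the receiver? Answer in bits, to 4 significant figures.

166.5 bits

Propagation delay = 52.7 / 200000000 = 2.635e-07 s.
BDP = R × t_prop = 632000000 × 2.635e-07 = 166.532 bits.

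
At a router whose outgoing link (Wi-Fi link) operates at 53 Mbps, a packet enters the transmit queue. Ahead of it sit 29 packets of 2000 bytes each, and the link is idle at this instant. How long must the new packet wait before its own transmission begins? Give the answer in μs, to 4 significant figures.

8755 μs

Each queued packet: L/R = 16000/53000000 = 301.887 μs.
29 queued → 8754.72 μs.
Queuing delay = 8755 μs.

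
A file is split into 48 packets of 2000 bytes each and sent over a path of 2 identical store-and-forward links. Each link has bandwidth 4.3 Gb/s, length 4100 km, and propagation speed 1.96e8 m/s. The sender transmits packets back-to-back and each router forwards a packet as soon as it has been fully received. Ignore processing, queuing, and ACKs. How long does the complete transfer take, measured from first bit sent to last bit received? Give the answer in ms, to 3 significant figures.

42.0 ms

Per-hop transmission t_tx = L/R = 16000/4300000000 = 0.00372093 ms.
Per-hop propagation t_prop = 4100000/196000000 = 20.9184 ms.
Pipeline fill: first packet needs 2·t_tx to clear all hops; remaining 47 packets each add one t_tx.
Total = (2+48-1)·t_tx + 2·t_prop = 49·0.00372093 + 2·20.9184 = 42.0 ms.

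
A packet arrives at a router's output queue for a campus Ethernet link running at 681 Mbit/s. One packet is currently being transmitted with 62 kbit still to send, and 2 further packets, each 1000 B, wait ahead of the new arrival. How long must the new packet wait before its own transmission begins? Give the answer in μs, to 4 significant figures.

114.5 μs

Each queued packet: L/R = 8000/681000000 = 11.7474 μs.
2 queued → 23.4949 μs.
Plus remaining 62000 bits of current packet: 91.0426 μs.
Queuing delay = 114.5 μs.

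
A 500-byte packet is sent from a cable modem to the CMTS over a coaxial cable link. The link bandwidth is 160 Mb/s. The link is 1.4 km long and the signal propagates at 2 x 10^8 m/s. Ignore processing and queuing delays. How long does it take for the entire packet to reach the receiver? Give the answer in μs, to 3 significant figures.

L = 500 × 8 = 4000 bits.
Transmission delay = L/R = 4000 / 160000000 = 25 μs.
Propagation delay = d/s = 1400 m / 200000000 m/s = 7 μs.
Total = 32.0 μs.

32.0 μs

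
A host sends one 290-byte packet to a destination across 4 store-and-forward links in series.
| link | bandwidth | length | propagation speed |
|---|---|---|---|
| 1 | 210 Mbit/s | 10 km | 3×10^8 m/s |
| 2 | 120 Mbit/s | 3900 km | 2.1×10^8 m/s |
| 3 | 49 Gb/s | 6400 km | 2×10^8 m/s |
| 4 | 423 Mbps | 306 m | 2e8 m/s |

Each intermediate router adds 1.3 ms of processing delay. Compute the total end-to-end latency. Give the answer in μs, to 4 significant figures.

L = 290 × 8 = 2320 bits.
Transmission delays (L/R per hop): 11.0476, 19.3333, 0.0473469, 5.48463 μs; sum = 35.9129 μs.
Propagation delays (d/s per hop): 33.3333, 18571.4, 32000, 1.53 μs; sum = 50606.3 μs.
Processing at 3 router(s): 3 × 1.3 ms = 3900 μs.
End-to-end = 54540 μs.

54540 μs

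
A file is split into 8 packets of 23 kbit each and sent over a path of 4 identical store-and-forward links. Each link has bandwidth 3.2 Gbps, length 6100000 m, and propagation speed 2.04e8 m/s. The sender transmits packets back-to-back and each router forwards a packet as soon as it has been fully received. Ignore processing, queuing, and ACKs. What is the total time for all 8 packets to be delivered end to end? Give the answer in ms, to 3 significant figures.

Per-hop transmission t_tx = L/R = 23000/3200000000 = 0.0071875 ms.
Per-hop propagation t_prop = 6100000/204000000 = 29.902 ms.
Pipeline fill: first packet needs 4·t_tx to clear all hops; remaining 7 packets each add one t_tx.
Total = (4+8-1)·t_tx + 4·t_prop = 11·0.0071875 + 4·29.902 = 120 ms.

120 ms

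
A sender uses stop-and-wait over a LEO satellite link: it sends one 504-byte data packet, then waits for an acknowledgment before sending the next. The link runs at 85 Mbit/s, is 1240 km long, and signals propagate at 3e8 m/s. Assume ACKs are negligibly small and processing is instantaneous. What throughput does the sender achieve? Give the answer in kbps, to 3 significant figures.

t_tx = L/R = 4032/85000000 = 4.74353e-05 s.
t_prop = 1240000/300000000 = 0.00413333 s; RTT = 0.00826667 s.
Cycle = t_tx + RTT = 0.0083141 s.
Throughput = L / cycle = 4032 / 0.0083141 = 485 kbps.

485 kbps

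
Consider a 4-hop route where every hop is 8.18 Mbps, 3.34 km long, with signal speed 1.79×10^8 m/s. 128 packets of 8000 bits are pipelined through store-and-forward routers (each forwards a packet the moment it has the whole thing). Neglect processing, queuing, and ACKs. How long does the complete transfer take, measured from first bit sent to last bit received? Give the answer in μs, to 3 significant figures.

Per-hop transmission t_tx = L/R = 8000/8180000 = 977.995 μs.
Per-hop propagation t_prop = 3340/179000000 = 18.6592 μs.
Pipeline fill: first packet needs 4·t_tx to clear all hops; remaining 127 packets each add one t_tx.
Total = (4+128-1)·t_tx + 4·t_prop = 131·977.995 + 4·18.6592 = 128000 μs.

128000 μs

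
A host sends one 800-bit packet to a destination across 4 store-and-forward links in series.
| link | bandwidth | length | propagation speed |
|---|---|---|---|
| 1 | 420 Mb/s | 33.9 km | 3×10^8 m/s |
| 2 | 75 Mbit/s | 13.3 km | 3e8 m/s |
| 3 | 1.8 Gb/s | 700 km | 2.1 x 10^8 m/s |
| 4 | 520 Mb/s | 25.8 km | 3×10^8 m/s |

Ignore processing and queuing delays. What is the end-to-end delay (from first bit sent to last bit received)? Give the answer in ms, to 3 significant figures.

3.59 ms

Transmission delays (L/R per hop): 0.00190476, 0.0106667, 0.000444444, 0.00153846 ms; sum = 0.0145543 ms.
Propagation delays (d/s per hop): 0.113, 0.0443333, 3.33333, 0.086 ms; sum = 3.57667 ms.
End-to-end = 3.59 ms.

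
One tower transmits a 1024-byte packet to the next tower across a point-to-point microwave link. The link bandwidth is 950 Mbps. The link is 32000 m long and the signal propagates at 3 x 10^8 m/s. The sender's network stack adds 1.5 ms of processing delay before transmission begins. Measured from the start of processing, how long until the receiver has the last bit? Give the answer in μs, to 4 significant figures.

1615 μs

L = 1024 × 8 = 8192 bits.
Transmission delay = L/R = 8192 / 950000000 = 8.62316 μs.
Propagation delay = d/s = 32000 m / 300000000 m/s = 106.667 μs.
Plus processing delay 1.5 ms = 1500 μs.
Total = 1615 μs.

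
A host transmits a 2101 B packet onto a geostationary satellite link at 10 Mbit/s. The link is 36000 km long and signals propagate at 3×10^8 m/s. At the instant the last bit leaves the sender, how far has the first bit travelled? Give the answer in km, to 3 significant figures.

t_tx = L/R = 16808/10000000 = 0.0016808 s.
Distance = s × t_tx = 300000000 × 0.0016808 = 504 km.

504 km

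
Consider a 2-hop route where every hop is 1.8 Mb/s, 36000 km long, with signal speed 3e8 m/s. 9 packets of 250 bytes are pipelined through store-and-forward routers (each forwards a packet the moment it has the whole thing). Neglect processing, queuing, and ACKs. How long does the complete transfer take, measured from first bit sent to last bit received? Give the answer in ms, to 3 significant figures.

251 ms

Per-hop transmission t_tx = L/R = 2000/1800000 = 1.11111 ms.
Per-hop propagation t_prop = 36000000/300000000 = 120 ms.
Pipeline fill: first packet needs 2·t_tx to clear all hops; remaining 8 packets each add one t_tx.
Total = (2+9-1)·t_tx + 2·t_prop = 10·1.11111 + 2·120 = 251 ms.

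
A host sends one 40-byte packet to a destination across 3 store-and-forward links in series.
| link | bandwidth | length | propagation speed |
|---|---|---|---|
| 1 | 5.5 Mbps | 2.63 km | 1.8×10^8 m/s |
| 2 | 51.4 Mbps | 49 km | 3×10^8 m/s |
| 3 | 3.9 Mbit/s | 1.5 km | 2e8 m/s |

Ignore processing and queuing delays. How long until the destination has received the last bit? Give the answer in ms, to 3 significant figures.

L = 40 × 8 = 320 bits.
Transmission delays (L/R per hop): 0.0581818, 0.00622568, 0.0820513 ms; sum = 0.146459 ms.
Propagation delays (d/s per hop): 0.0146111, 0.163333, 0.0075 ms; sum = 0.185444 ms.
End-to-end = 0.332 ms.

0.332 ms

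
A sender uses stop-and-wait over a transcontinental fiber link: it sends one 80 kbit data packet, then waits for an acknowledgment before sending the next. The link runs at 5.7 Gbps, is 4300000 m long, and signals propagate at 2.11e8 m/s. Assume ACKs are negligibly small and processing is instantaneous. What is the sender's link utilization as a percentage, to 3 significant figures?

0.0344 %

t_tx = L/R = 80000/5700000000 = 1.40351e-05 s.
t_prop = 4300000/211000000 = 0.0203791 s; RTT = 0.0407583 s.
Cycle = t_tx + RTT = 0.0407723 s.
Utilization = t_tx / cycle = 1.40351e-05/0.0407723 = 0.0344 %.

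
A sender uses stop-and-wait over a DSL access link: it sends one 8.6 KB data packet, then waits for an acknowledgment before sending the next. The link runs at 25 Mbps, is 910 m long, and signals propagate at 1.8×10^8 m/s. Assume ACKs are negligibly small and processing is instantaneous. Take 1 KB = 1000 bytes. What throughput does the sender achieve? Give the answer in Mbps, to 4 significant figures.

24.91 Mbps

t_tx = L/R = 68800/25000000 = 0.002752 s.
t_prop = 910/180000000 = 5.05556e-06 s; RTT = 1.01111e-05 s.
Cycle = t_tx + RTT = 0.00276211 s.
Throughput = L / cycle = 68800 / 0.00276211 = 24.91 Mbps.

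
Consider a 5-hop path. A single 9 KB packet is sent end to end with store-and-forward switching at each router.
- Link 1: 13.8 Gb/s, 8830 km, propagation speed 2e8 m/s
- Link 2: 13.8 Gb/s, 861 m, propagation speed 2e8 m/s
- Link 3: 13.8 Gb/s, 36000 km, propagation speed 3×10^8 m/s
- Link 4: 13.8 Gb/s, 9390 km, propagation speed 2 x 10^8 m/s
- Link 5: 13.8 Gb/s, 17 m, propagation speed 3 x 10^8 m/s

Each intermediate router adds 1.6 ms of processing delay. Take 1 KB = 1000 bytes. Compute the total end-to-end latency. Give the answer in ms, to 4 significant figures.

217.5 ms

L = 72000 bits.
Transmission delay per hop = L/R = 72000/13800000000 = 0.00521739 ms; 5 hops → 0.026087 ms.
Propagation delays (d/s per hop): 44.15, 0.004305, 120, 46.95, 5.66667e-05 ms; sum = 211.104 ms.
Processing at 4 router(s): 4 × 1.6 ms = 6.4 ms.
End-to-end = 217.5 ms.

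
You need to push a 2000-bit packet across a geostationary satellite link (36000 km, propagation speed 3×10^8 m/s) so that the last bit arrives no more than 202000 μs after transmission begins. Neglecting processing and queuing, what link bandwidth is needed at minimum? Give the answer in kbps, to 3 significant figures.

24.4 kbps

Propagation delay = 36000000 / 300000000 = 120000 μs.
Transmission budget = 202000 − 120000 = 82000 μs.
R ≥ L / t_tx = 2000 bits / 0.082 s = 24.4 kbps.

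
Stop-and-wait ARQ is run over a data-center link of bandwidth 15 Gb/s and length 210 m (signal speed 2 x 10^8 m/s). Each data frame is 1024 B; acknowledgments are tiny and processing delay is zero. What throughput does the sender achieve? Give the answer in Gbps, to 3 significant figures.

3.10 Gbps

t_tx = L/R = 8192/15000000000 = 5.46133e-07 s.
t_prop = 210/200000000 = 1.05e-06 s; RTT = 2.1e-06 s.
Cycle = t_tx + RTT = 2.64613e-06 s.
Throughput = L / cycle = 8192 / 2.64613e-06 = 3.10 Gbps.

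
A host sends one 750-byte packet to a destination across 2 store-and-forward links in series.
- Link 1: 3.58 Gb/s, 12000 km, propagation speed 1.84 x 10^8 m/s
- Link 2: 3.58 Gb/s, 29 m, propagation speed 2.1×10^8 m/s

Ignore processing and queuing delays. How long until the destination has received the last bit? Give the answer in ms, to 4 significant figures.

65.22 ms

L = 750 × 8 = 6000 bits.
Transmission delay per hop = L/R = 6000/3580000000 = 0.00167598 ms; 2 hops → 0.00335196 ms.
Propagation delays (d/s per hop): 65.2174, 0.000138095 ms; sum = 65.2175 ms.
End-to-end = 65.22 ms.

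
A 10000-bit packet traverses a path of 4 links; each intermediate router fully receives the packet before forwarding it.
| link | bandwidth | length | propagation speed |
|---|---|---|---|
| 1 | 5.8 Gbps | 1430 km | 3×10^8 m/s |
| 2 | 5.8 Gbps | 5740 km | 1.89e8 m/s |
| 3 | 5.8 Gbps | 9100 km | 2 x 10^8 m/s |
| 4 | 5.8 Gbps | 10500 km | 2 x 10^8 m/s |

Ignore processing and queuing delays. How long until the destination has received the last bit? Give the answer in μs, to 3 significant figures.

133000 μs

Transmission delay per hop = L/R = 10000/5800000000 = 1.72414 μs; 4 hops → 6.89655 μs.
Propagation delays (d/s per hop): 4766.67, 30370.4, 45500, 52500 μs; sum = 133137 μs.
End-to-end = 133000 μs.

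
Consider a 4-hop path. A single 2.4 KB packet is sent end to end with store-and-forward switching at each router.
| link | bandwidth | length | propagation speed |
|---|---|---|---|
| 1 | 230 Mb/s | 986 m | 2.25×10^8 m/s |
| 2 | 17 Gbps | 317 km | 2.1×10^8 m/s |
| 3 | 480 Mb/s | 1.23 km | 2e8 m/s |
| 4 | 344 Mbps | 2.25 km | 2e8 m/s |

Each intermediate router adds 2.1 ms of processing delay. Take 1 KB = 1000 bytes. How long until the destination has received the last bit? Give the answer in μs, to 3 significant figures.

L = 19200 bits.
Transmission delays (L/R per hop): 83.4783, 1.12941, 40, 55.814 μs; sum = 180.422 μs.
Propagation delays (d/s per hop): 4.38222, 1509.52, 6.15, 11.25 μs; sum = 1531.31 μs.
Processing at 3 router(s): 3 × 2.1 ms = 6300 μs.
End-to-end = 8010 μs.

8010 μs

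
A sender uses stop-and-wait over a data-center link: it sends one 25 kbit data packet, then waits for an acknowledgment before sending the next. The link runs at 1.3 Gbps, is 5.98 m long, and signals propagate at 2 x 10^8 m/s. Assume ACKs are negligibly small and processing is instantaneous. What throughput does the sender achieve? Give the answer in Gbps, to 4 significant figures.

t_tx = L/R = 25000/1300000000 = 1.92308e-05 s.
t_prop = 5.98/200000000 = 2.99e-08 s; RTT = 5.98e-08 s.
Cycle = t_tx + RTT = 1.92906e-05 s.
Throughput = L / cycle = 25000 / 1.92906e-05 = 1.296 Gbps.

1.296 Gbps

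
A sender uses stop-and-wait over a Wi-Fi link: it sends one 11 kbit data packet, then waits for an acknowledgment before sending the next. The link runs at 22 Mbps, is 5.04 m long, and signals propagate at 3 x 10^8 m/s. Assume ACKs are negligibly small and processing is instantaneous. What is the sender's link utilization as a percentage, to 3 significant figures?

100 %

t_tx = L/R = 11000/22000000 = 0.0005 s.
t_prop = 5.04/300000000 = 1.68e-08 s; RTT = 3.36e-08 s.
Cycle = t_tx + RTT = 0.000500034 s.
Utilization = t_tx / cycle = 0.0005/0.000500034 = 100 %.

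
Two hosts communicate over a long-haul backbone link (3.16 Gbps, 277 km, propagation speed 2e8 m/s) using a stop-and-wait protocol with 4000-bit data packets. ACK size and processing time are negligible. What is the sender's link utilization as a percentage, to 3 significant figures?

0.0457 %

t_tx = L/R = 4000/3160000000 = 1.26582e-06 s.
t_prop = 277000/200000000 = 0.001385 s; RTT = 0.00277 s.
Cycle = t_tx + RTT = 0.00277127 s.
Utilization = t_tx / cycle = 1.26582e-06/0.00277127 = 0.0457 %.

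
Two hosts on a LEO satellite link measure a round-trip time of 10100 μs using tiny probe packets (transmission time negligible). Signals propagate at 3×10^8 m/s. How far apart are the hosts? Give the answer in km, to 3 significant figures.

One-way propagation = RTT/2 = 5050 μs.
d = s × t = 300000000 × 0.00505 = 1520 km.

1520 km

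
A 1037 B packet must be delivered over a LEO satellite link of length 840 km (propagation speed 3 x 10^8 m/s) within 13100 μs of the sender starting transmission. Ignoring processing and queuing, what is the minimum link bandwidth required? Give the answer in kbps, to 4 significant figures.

805.4 kbps

L = 8296 bits.
Propagation delay = 840000 / 300000000 = 2800 μs.
Transmission budget = 13100 − 2800 = 10300 μs.
R ≥ L / t_tx = 8296 bits / 0.0103 s = 805.4 kbps.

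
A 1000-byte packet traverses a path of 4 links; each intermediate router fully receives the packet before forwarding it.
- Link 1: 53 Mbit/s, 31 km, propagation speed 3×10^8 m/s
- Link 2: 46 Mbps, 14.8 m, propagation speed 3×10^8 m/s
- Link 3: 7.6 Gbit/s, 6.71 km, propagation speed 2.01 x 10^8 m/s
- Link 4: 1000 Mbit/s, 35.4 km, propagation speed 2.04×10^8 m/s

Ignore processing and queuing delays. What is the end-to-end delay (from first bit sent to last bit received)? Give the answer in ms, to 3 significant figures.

0.644 ms

L = 1000 × 8 = 8000 bits.
Transmission delays (L/R per hop): 0.150943, 0.173913, 0.00105263, 0.008 ms; sum = 0.333909 ms.
Propagation delays (d/s per hop): 0.103333, 4.93333e-05, 0.0333831, 0.173529 ms; sum = 0.310295 ms.
End-to-end = 0.644 ms.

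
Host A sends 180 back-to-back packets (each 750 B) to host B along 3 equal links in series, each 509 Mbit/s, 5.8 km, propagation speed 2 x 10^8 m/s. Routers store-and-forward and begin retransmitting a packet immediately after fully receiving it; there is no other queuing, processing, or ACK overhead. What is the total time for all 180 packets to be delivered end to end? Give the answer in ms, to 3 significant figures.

2.23 ms

Per-hop transmission t_tx = L/R = 6000/509000000 = 0.0117878 ms.
Per-hop propagation t_prop = 5800/200000000 = 0.029 ms.
Pipeline fill: first packet needs 3·t_tx to clear all hops; remaining 179 packets each add one t_tx.
Total = (3+180-1)·t_tx + 3·t_prop = 182·0.0117878 + 3·0.029 = 2.23 ms.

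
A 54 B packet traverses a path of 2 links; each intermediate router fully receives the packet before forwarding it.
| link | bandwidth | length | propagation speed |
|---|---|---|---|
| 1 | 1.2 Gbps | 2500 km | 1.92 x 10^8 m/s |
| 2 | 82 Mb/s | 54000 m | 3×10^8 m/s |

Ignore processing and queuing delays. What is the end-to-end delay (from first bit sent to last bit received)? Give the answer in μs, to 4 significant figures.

L = 54 × 8 = 432 bits.
Transmission delays (L/R per hop): 0.36, 5.26829 μs; sum = 5.62829 μs.
Propagation delays (d/s per hop): 13020.8, 180 μs; sum = 13200.8 μs.
End-to-end = 13210 μs.

13210 μs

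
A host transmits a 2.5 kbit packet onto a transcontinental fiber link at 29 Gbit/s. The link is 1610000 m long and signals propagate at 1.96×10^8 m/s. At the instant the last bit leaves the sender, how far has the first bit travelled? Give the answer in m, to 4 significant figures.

t_tx = L/R = 2500/29000000000 = 8.62069e-08 s.
Distance = s × t_tx = 196000000 × 8.62069e-08 = 16.90 m.

16.90 m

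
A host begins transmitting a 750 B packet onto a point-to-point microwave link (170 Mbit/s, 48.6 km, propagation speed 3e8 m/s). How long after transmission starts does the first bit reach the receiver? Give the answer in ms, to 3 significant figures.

First bit experiences only propagation delay: d/s = 48600/300000000 = 0.162 ms.

0.162 ms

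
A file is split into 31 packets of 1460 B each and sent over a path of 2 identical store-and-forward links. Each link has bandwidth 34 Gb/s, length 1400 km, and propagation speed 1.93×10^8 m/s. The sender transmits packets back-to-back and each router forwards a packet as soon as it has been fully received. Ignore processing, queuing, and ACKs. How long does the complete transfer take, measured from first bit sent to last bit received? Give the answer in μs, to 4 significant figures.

Per-hop transmission t_tx = L/R = 11680/34000000000 = 0.343529 μs.
Per-hop propagation t_prop = 1400000/193000000 = 7253.89 μs.
Pipeline fill: first packet needs 2·t_tx to clear all hops; remaining 30 packets each add one t_tx.
Total = (2+31-1)·t_tx + 2·t_prop = 32·0.343529 + 2·7253.89 = 14520 μs.

14520 μs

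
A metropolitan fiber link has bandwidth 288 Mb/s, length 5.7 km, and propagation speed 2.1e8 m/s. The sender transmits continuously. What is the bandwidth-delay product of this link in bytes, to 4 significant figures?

977.1 bytes

Propagation delay = 5700 / 210000000 = 2.71429e-05 s.
BDP = R × t_prop = 288000000 × 2.71429e-05 = 7817.14 bits.
In bytes: 7817.14/8 = 977.1 bytes.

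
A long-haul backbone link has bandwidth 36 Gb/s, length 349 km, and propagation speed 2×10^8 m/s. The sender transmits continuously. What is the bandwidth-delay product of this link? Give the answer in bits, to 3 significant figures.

62800000 bits

Propagation delay = 349000 / 200000000 = 0.001745 s.
BDP = R × t_prop = 36000000000 × 0.001745 = 62820000 bits.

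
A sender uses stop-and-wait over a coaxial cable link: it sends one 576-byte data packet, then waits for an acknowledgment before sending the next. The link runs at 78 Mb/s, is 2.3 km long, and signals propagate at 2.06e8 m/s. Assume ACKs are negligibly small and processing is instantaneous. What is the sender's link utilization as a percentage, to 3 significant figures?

72.6 %

t_tx = L/R = 4608/78000000 = 5.90769e-05 s.
t_prop = 2300/206000000 = 1.1165e-05 s; RTT = 2.23301e-05 s.
Cycle = t_tx + RTT = 8.1407e-05 s.
Utilization = t_tx / cycle = 5.90769e-05/8.1407e-05 = 72.6 %.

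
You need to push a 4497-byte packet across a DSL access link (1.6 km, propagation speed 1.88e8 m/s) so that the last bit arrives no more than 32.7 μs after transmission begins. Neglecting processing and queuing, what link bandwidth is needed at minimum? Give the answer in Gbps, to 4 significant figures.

1.487 Gbps

L = 35976 bits.
Propagation delay = 1600 / 188000000 = 8.51064 μs.
Transmission budget = 32.7 − 8.51064 = 24.1894 μs.
R ≥ L / t_tx = 35976 bits / 2.41894e-05 s = 1.487 Gbps.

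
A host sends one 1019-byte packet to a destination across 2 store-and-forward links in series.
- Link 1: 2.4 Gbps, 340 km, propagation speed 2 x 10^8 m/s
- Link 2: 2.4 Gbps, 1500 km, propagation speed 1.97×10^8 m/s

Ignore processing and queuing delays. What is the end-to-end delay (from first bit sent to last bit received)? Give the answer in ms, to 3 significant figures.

L = 1019 × 8 = 8152 bits.
Transmission delay per hop = L/R = 8152/2400000000 = 0.00339667 ms; 2 hops → 0.00679333 ms.
Propagation delays (d/s per hop): 1.7, 7.61421 ms; sum = 9.31421 ms.
End-to-end = 9.32 ms.

9.32 ms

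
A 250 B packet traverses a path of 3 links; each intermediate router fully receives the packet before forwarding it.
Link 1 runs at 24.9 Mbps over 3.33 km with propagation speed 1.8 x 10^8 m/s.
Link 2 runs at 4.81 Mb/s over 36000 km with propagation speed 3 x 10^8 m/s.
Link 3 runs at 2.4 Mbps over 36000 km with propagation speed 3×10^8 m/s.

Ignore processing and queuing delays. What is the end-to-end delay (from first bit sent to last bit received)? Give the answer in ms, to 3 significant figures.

L = 250 × 8 = 2000 bits.
Transmission delays (L/R per hop): 0.0803213, 0.4158, 0.833333 ms; sum = 1.32946 ms.
Propagation delays (d/s per hop): 0.0185, 120, 120 ms; sum = 240.019 ms.
End-to-end = 241 ms.

241 ms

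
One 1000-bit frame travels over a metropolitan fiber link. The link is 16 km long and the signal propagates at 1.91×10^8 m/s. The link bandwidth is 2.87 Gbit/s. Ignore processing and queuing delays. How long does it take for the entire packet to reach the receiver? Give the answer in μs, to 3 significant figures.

84.1 μs

Transmission delay = L/R = 1000 / 2870000000 = 0.348432 μs.
Propagation delay = d/s = 16000 m / 191000000 m/s = 83.7696 μs.
Total = 84.1 μs.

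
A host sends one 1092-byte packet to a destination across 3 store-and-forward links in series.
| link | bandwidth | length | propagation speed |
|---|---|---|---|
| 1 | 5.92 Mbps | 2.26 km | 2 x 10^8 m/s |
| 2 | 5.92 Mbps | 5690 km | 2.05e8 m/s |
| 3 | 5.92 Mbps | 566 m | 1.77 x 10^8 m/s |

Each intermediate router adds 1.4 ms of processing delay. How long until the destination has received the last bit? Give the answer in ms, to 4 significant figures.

L = 1092 × 8 = 8736 bits.
Transmission delay per hop = L/R = 8736/5920000 = 1.47568 ms; 3 hops → 4.42703 ms.
Propagation delays (d/s per hop): 0.0113, 27.7561, 0.00319774 ms; sum = 27.7706 ms.
Processing at 2 router(s): 2 × 1.4 ms = 2.8 ms.
End-to-end = 35.00 ms.

35.00 ms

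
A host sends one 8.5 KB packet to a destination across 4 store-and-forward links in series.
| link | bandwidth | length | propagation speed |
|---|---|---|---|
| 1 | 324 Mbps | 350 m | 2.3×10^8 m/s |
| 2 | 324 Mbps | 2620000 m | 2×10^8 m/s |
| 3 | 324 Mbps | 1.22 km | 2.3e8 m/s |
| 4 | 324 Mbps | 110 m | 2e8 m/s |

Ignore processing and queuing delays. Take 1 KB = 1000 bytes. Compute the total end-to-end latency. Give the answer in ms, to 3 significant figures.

13.9 ms

L = 68000 bits.
Transmission delay per hop = L/R = 68000/324000000 = 0.209877 ms; 4 hops → 0.839506 ms.
Propagation delays (d/s per hop): 0.00152174, 13.1, 0.00530435, 0.00055 ms; sum = 13.1074 ms.
End-to-end = 13.9 ms.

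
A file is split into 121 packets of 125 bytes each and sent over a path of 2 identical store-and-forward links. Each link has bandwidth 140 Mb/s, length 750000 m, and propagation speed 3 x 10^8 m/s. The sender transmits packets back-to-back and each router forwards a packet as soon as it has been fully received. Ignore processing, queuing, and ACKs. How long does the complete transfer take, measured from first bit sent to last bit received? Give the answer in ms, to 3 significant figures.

Per-hop transmission t_tx = L/R = 1000/140000000 = 0.00714286 ms.
Per-hop propagation t_prop = 750000/300000000 = 2.5 ms.
Pipeline fill: first packet needs 2·t_tx to clear all hops; remaining 120 packets each add one t_tx.
Total = (2+121-1)·t_tx + 2·t_prop = 122·0.00714286 + 2·2.5 = 5.87 ms.

5.87 ms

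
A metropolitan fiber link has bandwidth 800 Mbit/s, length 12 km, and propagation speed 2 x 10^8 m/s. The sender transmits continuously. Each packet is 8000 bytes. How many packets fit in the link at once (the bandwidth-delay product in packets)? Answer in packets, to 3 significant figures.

Propagation delay = 12000 / 200000000 = 6e-05 s.
BDP = R × t_prop = 800000000 × 6e-05 = 48000 bits.
In packets of 64000 bits: 0.750 packets.

0.750 packets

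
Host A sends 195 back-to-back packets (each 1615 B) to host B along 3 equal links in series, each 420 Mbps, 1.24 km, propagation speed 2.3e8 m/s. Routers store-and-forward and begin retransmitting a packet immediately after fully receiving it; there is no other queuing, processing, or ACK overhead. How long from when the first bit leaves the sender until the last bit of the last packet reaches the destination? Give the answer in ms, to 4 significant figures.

Per-hop transmission t_tx = L/R = 12920/420000000 = 0.0307619 ms.
Per-hop propagation t_prop = 1240/2.3e+08 = 0.0053913 ms.
Pipeline fill: first packet needs 3·t_tx to clear all hops; remaining 194 packets each add one t_tx.
Total = (3+195-1)·t_tx + 3·t_prop = 197·0.0307619 + 3·0.0053913 = 6.076 ms.

6.076 ms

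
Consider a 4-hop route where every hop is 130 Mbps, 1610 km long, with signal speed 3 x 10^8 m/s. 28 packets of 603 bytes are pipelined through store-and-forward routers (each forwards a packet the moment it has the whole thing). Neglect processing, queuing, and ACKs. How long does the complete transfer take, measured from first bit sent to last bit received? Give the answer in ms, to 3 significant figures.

22.6 ms

Per-hop transmission t_tx = L/R = 4824/130000000 = 0.0371077 ms.
Per-hop propagation t_prop = 1610000/300000000 = 5.36667 ms.
Pipeline fill: first packet needs 4·t_tx to clear all hops; remaining 27 packets each add one t_tx.
Total = (4+28-1)·t_tx + 4·t_prop = 31·0.0371077 + 4·5.36667 = 22.6 ms.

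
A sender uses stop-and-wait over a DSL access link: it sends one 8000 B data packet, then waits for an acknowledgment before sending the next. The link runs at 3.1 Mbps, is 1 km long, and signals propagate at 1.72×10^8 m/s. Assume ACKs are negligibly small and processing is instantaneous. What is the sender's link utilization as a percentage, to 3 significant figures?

t_tx = L/R = 64000/3100000 = 0.0206452 s.
t_prop = 1000/172000000 = 5.81395e-06 s; RTT = 1.16279e-05 s.
Cycle = t_tx + RTT = 0.0206568 s.
Utilization = t_tx / cycle = 0.0206452/0.0206568 = 99.9 %.

99.9 %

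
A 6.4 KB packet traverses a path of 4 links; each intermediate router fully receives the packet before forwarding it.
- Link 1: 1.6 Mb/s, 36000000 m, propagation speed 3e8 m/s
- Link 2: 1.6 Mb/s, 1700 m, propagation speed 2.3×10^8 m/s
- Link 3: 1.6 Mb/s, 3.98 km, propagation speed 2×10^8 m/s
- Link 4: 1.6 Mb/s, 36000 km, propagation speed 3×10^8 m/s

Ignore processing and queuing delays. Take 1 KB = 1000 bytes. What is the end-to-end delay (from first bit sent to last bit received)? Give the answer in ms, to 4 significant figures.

368.0 ms

L = 51200 bits.
Transmission delay per hop = L/R = 51200/1600000 = 32 ms; 4 hops → 128 ms.
Propagation delays (d/s per hop): 120, 0.0073913, 0.0199, 120 ms; sum = 240.027 ms.
End-to-end = 368.0 ms.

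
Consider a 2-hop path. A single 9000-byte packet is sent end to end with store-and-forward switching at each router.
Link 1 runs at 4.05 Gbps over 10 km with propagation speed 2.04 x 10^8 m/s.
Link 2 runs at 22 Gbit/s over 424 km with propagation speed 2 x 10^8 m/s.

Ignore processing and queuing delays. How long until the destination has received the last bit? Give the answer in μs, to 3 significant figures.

2190 μs

L = 9000 × 8 = 72000 bits.
Transmission delays (L/R per hop): 17.7778, 3.27273 μs; sum = 21.0505 μs.
Propagation delays (d/s per hop): 49.0196, 2120 μs; sum = 2169.02 μs.
End-to-end = 2190 μs.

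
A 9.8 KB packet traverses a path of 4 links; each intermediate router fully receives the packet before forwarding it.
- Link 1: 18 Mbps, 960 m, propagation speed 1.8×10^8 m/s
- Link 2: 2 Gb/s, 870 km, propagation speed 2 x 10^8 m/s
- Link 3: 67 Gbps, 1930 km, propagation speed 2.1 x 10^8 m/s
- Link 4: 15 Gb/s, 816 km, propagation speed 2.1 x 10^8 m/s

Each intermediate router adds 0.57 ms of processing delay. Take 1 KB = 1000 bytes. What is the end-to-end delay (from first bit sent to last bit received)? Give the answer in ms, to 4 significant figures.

23.54 ms

L = 78400 bits.
Transmission delays (L/R per hop): 4.35556, 0.0392, 0.00117015, 0.00522667 ms; sum = 4.40115 ms.
Propagation delays (d/s per hop): 0.00533333, 4.35, 9.19048, 3.88571 ms; sum = 17.4315 ms.
Processing at 3 router(s): 3 × 0.57 ms = 1.71 ms.
End-to-end = 23.54 ms.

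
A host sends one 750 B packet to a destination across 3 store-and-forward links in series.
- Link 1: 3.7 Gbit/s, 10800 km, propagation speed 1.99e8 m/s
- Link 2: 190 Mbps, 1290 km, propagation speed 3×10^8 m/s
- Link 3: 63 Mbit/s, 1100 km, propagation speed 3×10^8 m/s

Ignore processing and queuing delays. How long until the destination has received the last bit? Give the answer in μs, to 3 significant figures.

L = 750 × 8 = 6000 bits.
Transmission delays (L/R per hop): 1.62162, 31.5789, 95.2381 μs; sum = 128.439 μs.
Propagation delays (d/s per hop): 54271.4, 4300, 3666.67 μs; sum = 62238 μs.
End-to-end = 62400 μs.

62400 μs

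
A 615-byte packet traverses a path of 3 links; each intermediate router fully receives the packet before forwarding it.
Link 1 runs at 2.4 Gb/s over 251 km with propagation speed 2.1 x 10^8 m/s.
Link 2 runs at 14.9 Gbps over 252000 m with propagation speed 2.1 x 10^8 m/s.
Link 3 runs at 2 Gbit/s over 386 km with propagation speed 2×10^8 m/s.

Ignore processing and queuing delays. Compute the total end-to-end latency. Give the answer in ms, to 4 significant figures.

L = 615 × 8 = 4920 bits.
Transmission delays (L/R per hop): 0.00205, 0.000330201, 0.00246 ms; sum = 0.0048402 ms.
Propagation delays (d/s per hop): 1.19524, 1.2, 1.93 ms; sum = 4.32524 ms.
End-to-end = 4.330 ms.

4.330 ms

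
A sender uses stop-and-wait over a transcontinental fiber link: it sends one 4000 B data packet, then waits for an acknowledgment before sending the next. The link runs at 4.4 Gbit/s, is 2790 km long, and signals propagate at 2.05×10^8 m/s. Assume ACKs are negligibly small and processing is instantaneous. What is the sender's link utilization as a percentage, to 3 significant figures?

t_tx = L/R = 32000/4400000000 = 7.27273e-06 s.
t_prop = 2790000/2.05e+08 = 0.0136098 s; RTT = 0.0272195 s.
Cycle = t_tx + RTT = 0.0272268 s.
Utilization = t_tx / cycle = 7.27273e-06/0.0272268 = 0.0267 %.

0.0267 %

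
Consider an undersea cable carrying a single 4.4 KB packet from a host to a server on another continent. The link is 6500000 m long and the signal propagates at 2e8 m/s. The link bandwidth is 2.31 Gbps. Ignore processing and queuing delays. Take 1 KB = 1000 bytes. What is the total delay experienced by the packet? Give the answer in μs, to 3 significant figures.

32500 μs

L = 35200 bits.
Transmission delay = L/R = 35200 / 2310000000 = 15.2381 μs.
Propagation delay = d/s = 6500000 m / 200000000 m/s = 32500 μs.
Total = 32500 μs.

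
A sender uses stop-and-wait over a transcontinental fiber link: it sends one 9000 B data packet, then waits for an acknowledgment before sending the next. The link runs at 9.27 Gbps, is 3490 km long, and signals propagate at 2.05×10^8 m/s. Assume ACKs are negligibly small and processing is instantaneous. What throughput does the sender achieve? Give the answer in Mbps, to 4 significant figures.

2.114 Mbps

t_tx = L/R = 72000/9270000000 = 7.76699e-06 s.
t_prop = 3490000/2.05e+08 = 0.0170244 s; RTT = 0.0340488 s.
Cycle = t_tx + RTT = 0.0340565 s.
Throughput = L / cycle = 72000 / 0.0340565 = 2.114 Mbps.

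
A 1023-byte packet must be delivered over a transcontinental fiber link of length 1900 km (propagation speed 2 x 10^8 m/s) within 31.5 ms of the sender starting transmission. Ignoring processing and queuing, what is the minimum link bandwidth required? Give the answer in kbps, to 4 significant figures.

L = 8184 bits.
Propagation delay = 1900000 / 200000000 = 9.5 ms.
Transmission budget = 31.5 − 9.5 = 22 ms.
R ≥ L / t_tx = 8184 bits / 0.022 s = 372.0 kbps.

372.0 kbps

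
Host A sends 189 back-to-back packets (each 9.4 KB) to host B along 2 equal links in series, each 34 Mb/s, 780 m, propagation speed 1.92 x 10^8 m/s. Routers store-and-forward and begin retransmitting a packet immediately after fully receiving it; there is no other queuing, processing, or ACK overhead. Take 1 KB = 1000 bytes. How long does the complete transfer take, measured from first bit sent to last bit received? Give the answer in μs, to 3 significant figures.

Per-hop transmission t_tx = L/R = 75200/34000000 = 2211.76 μs.
Per-hop propagation t_prop = 780/192000000 = 4.0625 μs.
Pipeline fill: first packet needs 2·t_tx to clear all hops; remaining 188 packets each add one t_tx.
Total = (2+189-1)·t_tx + 2·t_prop = 190·2211.76 + 2·4.0625 = 420000 μs.

420000 μs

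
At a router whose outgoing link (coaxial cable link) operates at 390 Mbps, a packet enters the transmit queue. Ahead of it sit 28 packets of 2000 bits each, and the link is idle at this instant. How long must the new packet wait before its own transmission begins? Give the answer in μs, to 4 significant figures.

Each queued packet: L/R = 2000/390000000 = 5.12821 μs.
28 queued → 143.59 μs.
Queuing delay = 143.6 μs.

143.6 μs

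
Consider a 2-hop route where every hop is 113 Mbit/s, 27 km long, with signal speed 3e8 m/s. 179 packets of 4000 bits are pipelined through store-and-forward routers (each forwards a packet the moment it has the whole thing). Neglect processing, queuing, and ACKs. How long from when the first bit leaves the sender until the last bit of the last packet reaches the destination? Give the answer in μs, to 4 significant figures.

6552 μs

Per-hop transmission t_tx = L/R = 4000/113000000 = 35.3982 μs.
Per-hop propagation t_prop = 27000/300000000 = 90 μs.
Pipeline fill: first packet needs 2·t_tx to clear all hops; remaining 178 packets each add one t_tx.
Total = (2+179-1)·t_tx + 2·t_prop = 180·35.3982 + 2·90 = 6552 μs.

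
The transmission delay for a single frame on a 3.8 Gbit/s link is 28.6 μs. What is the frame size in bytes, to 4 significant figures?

L = R × t_tx = 3800000000 b/s × 2.86e-05 s = 108680 bits.
In bytes: 108680 / 8 = 13590 bytes.

13590 bytes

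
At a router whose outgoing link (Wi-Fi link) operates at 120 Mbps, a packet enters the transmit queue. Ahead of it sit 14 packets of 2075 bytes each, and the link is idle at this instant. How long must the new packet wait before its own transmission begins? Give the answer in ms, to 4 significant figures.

1.937 ms

Each queued packet: L/R = 16600/120000000 = 0.138333 ms.
14 queued → 1.93667 ms.
Queuing delay = 1.937 ms.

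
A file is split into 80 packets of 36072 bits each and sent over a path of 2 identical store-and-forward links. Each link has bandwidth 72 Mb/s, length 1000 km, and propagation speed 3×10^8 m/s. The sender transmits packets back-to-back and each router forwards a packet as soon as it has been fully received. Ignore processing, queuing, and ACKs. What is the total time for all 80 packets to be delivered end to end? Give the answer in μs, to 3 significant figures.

Per-hop transmission t_tx = L/R = 36072/72000000 = 501 μs.
Per-hop propagation t_prop = 1000000/300000000 = 3333.33 μs.
Pipeline fill: first packet needs 2·t_tx to clear all hops; remaining 79 packets each add one t_tx.
Total = (2+80-1)·t_tx + 2·t_prop = 81·501 + 2·3333.33 = 47200 μs.

47200 μs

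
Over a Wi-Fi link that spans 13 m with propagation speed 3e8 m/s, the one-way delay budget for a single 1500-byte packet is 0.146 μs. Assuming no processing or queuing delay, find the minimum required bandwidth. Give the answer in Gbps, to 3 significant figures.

117 Gbps

L = 12000 bits.
Propagation delay = 13 / 300000000 = 0.0433333 μs.
Transmission budget = 0.146 − 0.0433333 = 0.102667 μs.
R ≥ L / t_tx = 12000 bits / 1.02667e-07 s = 117 Gbps.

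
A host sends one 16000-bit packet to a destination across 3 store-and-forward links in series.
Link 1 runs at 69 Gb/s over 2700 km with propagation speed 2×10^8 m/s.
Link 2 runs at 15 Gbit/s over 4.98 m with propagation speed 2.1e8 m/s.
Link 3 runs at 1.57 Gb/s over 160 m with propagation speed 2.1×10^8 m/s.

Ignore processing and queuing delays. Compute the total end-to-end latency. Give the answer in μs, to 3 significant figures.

Transmission delays (L/R per hop): 0.231884, 1.06667, 10.1911 μs; sum = 11.4896 μs.
Propagation delays (d/s per hop): 13500, 0.0237143, 0.761905 μs; sum = 13500.8 μs.
End-to-end = 13500 μs.

13500 μs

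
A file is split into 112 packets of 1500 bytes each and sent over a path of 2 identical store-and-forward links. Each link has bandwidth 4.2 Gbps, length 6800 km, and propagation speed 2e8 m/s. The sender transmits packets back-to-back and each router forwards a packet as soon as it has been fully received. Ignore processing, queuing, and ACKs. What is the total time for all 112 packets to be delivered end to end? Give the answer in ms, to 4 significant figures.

68.32 ms

Per-hop transmission t_tx = L/R = 12000/4200000000 = 0.00285714 ms.
Per-hop propagation t_prop = 6800000/200000000 = 34 ms.
Pipeline fill: first packet needs 2·t_tx to clear all hops; remaining 111 packets each add one t_tx.
Total = (2+112-1)·t_tx + 2·t_prop = 113·0.00285714 + 2·34 = 68.32 ms.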